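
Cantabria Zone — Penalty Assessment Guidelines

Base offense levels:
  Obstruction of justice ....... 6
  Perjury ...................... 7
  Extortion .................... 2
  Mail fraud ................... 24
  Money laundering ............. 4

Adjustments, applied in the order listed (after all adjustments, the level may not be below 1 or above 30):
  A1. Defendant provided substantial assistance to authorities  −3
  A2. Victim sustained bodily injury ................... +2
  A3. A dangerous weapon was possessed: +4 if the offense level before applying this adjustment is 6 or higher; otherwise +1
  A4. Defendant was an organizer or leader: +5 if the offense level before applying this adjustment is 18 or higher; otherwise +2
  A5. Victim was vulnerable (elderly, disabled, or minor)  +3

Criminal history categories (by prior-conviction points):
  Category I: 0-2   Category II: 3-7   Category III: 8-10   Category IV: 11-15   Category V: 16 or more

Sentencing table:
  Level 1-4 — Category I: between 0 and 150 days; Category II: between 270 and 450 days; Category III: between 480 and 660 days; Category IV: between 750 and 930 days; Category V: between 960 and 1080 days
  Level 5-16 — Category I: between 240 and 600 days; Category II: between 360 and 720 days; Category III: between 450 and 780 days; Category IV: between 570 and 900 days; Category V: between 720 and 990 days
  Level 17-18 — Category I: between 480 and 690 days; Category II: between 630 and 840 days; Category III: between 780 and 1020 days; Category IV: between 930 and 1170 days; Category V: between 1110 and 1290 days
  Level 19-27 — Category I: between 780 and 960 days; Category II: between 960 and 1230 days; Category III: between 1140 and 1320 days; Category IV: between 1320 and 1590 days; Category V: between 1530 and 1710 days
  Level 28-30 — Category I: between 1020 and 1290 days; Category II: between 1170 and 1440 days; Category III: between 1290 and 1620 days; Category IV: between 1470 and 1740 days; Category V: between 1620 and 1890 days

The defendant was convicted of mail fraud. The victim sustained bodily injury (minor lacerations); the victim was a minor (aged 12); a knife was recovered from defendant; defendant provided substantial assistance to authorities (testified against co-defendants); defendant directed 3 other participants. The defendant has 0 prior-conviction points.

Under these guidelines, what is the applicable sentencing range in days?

1020-1290 days

Base offense level for mail fraud: 24.
A1 applies: 24 − 3 = 21.
A2 applies: 21 + 2 = 23.
A3 applies (level before this adjustment is 23 ≥ 6, so +4): 23 + 4 = 27.
A4 applies (level before this adjustment is 27 ≥ 18, so +5): 27 + 5 = 32.
A5 applies: 32 + 3 = 35.
Level 35 exceeds the maximum of 30; capped at 30.
Final offense level: 30.
Criminal history: 0 prior points → Category I (0-2).
Level 30 falls in the 28-30 band.
Grid: Level 28-30 × Category I = 1020-1290 days.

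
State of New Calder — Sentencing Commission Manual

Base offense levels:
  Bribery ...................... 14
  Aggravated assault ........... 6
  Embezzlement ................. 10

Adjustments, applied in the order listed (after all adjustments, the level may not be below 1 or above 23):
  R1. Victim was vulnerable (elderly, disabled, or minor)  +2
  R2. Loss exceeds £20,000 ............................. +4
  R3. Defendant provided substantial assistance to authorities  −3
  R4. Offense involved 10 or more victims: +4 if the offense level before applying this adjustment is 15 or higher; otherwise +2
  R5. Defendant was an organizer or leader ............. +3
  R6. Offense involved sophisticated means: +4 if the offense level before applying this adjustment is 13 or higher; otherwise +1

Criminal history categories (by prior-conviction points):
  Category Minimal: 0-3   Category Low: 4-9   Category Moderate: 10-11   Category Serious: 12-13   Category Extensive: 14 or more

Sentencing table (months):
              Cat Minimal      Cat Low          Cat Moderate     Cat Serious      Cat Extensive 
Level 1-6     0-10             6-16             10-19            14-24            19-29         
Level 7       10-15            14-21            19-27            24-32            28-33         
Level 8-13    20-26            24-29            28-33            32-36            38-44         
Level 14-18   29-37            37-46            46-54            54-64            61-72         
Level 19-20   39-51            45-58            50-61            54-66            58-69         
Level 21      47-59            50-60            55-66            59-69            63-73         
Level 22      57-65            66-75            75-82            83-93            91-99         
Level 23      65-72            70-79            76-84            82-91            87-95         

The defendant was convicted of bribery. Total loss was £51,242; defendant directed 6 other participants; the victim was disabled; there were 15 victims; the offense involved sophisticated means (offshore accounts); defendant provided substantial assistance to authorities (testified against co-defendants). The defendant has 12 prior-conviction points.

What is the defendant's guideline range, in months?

82-91 months

Base offense level for bribery: 14.
R1 applies: 14 + 2 = 16.
R2 applies: 16 + 4 = 20.
R3 applies: 20 − 3 = 17.
R4 applies (level before this adjustment is 17 ≥ 15, so +4): 17 + 4 = 21.
R5 applies: 21 + 3 = 24.
R6 applies (level before this adjustment is 24 ≥ 13, so +4): 24 + 4 = 28.
Level 28 exceeds the maximum of 23; capped at 23.
Final offense level: 23.
Criminal history: 12 prior points → Category Serious (12-13).
Level 23 falls in the 23 band.
Grid: Level 23 × Category Serious = 82-91 months.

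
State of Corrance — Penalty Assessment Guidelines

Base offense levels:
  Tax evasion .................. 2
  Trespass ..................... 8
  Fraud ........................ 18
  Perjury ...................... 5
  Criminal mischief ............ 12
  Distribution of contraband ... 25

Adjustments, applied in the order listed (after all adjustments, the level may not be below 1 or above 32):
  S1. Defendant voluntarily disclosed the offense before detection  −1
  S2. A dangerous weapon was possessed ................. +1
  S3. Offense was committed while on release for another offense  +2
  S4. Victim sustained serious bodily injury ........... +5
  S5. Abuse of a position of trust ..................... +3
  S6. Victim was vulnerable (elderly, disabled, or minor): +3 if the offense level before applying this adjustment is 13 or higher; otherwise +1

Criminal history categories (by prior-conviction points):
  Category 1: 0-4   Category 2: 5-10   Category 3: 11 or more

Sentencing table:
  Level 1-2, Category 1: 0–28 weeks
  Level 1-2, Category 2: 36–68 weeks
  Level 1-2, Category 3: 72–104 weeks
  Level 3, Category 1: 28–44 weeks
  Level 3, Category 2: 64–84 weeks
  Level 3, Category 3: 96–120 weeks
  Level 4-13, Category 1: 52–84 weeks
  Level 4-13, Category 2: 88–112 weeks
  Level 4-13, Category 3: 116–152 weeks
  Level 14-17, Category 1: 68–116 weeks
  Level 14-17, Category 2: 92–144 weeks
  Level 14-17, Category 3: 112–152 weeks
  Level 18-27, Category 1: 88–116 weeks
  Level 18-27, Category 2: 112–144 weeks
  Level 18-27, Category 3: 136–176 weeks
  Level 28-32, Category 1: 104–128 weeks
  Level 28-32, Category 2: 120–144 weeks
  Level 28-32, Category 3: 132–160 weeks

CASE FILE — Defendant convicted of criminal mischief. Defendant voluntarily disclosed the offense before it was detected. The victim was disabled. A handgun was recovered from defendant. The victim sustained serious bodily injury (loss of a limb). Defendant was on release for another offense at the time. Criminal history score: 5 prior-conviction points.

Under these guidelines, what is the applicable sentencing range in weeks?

112-144 weeks

Base offense level for criminal mischief: 12.
S1 applies: 12 − 1 = 11.
S2 applies: 11 + 1 = 12.
S3 applies: 12 + 2 = 14.
S4 applies: 14 + 5 = 19.
S6 applies (level before this adjustment is 19 ≥ 13, so +3): 19 + 3 = 22.
Final offense level: 22.
Criminal history: 5 prior points → Category 2 (5-10).
Level 22 falls in the 18-27 band.
Grid: Level 18-27 × Category 2 = 112-144 weeks.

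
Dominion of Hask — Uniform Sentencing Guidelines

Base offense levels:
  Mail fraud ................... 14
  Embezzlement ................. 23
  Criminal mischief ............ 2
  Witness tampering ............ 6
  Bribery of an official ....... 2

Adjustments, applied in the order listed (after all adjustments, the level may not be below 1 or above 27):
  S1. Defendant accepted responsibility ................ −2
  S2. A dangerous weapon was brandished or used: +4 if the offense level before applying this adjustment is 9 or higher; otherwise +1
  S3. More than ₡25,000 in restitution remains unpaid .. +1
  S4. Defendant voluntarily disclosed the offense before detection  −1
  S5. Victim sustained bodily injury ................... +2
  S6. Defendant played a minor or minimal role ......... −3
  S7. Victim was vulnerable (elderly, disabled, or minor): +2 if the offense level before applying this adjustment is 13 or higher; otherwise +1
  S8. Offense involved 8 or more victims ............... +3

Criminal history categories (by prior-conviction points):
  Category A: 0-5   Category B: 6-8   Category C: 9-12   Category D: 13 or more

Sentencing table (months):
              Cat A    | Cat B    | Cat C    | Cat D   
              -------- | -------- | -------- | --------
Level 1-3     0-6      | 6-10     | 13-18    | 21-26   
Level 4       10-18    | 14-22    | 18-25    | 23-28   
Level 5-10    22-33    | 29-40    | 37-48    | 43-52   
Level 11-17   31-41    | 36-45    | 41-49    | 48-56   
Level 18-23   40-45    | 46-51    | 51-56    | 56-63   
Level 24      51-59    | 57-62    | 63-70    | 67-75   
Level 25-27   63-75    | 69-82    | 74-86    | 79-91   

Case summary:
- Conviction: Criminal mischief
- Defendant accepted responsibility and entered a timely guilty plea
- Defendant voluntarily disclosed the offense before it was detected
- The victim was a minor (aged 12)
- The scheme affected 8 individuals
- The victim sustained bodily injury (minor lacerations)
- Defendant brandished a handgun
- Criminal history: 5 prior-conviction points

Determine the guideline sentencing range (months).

22-33 months

Base offense level for criminal mischief: 2.
S1 applies: 2 − 2 = 0.
S2 applies (level before this adjustment is 0 < 9, so +1): 0 + 1 = 1.
S3 does not apply.
S4 applies: 1 − 1 = 0.
S5 applies: 0 + 2 = 2.
S7 applies (level before this adjustment is 2 < 13, so +1): 2 + 1 = 3.
S8 applies: 3 + 3 = 6.
Final offense level: 6.
Criminal history: 5 prior points → Category A (0-5).
Level 6 falls in the 5-10 band.
Grid: Level 5-10 × Category A = 22-33 months.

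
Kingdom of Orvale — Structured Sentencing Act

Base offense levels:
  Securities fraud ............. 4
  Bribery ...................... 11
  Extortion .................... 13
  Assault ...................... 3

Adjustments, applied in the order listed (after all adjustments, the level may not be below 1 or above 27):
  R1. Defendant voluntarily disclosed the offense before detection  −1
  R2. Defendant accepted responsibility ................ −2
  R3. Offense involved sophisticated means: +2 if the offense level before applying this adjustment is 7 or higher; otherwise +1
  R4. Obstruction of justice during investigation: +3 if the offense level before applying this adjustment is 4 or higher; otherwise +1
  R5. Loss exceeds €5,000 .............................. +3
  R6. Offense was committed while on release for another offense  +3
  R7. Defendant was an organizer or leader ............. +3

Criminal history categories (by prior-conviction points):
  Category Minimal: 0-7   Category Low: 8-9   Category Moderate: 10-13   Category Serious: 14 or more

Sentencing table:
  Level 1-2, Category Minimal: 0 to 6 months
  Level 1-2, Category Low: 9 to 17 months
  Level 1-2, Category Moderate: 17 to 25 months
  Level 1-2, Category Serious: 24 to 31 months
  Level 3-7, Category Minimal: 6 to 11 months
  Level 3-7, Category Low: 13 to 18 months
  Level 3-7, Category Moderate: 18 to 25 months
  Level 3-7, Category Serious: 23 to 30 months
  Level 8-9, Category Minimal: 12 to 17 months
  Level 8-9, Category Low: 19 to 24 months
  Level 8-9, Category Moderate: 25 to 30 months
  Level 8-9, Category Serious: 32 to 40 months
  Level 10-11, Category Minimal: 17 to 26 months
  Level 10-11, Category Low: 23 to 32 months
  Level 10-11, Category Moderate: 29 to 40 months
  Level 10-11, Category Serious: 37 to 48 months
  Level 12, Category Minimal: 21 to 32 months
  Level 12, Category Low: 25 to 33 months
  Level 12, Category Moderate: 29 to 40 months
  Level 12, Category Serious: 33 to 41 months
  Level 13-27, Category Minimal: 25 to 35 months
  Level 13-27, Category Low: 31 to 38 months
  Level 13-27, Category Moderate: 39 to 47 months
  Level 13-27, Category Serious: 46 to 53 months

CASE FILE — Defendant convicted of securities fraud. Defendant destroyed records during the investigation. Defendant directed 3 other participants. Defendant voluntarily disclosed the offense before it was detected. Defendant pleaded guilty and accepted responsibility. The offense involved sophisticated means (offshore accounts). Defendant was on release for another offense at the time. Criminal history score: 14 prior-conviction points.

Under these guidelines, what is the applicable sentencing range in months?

Base offense level for securities fraud: 4.
R1 applies: 4 − 1 = 3.
R2 applies: 3 − 2 = 1.
R3 applies (level before this adjustment is 1 < 7, so +1): 1 + 1 = 2.
R4 applies (level before this adjustment is 2 < 4, so +1): 2 + 1 = 3.
R6 applies: 3 + 3 = 6.
R7 applies: 6 + 3 = 9.
Final offense level: 9.
Criminal history: 14 prior points → Category Serious (14+).
Level 9 falls in the 8-9 band.
Grid: Level 8-9 × Category Serious = 32-40 months.

32-40 months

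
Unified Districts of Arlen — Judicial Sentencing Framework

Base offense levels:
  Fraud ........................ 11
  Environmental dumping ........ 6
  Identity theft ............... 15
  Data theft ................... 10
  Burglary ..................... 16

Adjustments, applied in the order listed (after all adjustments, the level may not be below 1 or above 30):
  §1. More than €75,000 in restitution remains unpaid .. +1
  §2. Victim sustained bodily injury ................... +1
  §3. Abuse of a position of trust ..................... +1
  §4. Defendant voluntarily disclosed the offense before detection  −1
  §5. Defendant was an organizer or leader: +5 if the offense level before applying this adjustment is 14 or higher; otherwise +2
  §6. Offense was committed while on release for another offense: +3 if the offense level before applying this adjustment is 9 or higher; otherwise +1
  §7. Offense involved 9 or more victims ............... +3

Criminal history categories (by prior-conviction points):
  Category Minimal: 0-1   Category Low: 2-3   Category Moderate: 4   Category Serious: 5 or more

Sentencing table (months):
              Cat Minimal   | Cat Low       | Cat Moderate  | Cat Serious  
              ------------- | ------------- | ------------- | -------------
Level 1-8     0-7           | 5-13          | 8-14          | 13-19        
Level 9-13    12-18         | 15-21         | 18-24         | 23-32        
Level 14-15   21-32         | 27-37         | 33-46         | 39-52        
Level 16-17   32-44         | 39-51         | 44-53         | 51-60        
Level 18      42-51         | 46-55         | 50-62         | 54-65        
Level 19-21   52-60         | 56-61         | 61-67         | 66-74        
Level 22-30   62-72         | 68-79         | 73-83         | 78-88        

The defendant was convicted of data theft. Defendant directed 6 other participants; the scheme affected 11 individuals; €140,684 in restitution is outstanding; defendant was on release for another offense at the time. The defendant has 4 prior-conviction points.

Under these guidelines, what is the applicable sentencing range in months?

61-67 months

Base offense level for data theft: 10.
§1 applies: 10 + 1 = 11.
§2 does not apply.
§3 does not apply.
§4 does not apply.
§5 applies (level before this adjustment is 11 < 14, so +2): 11 + 2 = 13.
§6 applies (level before this adjustment is 13 ≥ 9, so +3): 13 + 3 = 16.
§7 applies: 16 + 3 = 19.
Final offense level: 19.
Criminal history: 4 prior points → Category Moderate (4).
Level 19 falls in the 19-21 band.
Grid: Level 19-21 × Category Moderate = 61-67 months.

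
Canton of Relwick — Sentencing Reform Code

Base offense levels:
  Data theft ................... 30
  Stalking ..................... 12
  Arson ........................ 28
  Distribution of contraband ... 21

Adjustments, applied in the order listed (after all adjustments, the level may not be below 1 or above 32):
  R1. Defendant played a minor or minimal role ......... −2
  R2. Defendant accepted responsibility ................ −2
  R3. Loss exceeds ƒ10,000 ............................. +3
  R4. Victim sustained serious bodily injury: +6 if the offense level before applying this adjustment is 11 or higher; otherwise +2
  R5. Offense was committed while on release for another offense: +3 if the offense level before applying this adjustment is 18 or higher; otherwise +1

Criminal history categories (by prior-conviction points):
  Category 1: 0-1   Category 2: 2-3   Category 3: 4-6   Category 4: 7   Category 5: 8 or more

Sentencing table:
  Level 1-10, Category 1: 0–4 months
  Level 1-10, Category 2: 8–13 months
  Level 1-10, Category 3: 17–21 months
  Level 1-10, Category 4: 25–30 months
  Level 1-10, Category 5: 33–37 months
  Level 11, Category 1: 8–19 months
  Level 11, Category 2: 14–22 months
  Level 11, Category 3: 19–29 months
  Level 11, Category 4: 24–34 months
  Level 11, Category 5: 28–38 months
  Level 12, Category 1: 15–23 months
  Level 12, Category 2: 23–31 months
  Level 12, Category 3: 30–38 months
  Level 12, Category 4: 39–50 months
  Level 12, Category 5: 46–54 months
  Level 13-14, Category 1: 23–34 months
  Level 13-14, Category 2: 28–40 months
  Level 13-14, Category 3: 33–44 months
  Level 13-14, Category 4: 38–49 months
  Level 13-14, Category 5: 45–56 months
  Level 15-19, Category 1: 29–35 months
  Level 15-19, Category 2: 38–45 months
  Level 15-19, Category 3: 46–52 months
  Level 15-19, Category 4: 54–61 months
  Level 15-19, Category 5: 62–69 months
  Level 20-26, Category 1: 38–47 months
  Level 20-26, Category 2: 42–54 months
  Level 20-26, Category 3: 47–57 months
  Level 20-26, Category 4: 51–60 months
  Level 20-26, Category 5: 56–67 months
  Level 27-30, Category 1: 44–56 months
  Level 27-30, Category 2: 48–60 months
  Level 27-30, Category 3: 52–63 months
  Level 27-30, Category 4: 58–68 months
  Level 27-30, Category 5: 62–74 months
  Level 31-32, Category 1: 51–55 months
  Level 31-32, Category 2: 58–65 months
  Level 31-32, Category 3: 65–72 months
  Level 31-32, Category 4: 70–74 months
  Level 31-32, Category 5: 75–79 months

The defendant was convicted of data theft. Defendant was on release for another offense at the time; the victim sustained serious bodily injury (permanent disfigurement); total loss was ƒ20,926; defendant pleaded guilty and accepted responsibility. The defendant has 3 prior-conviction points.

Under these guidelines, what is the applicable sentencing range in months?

58-65 months

Base offense level for data theft: 30.
R1 does not apply.
R2 applies: 30 − 2 = 28.
R3 applies: 28 + 3 = 31.
R4 applies (level before this adjustment is 31 ≥ 11, so +6): 31 + 6 = 37.
R5 applies (level before this adjustment is 37 ≥ 18, so +3): 37 + 3 = 40.
Level 40 exceeds the maximum of 32; capped at 32.
Final offense level: 32.
Criminal history: 3 prior points → Category 2 (2-3).
Level 32 falls in the 31-32 band.
Grid: Level 31-32 × Category 2 = 58-65 months.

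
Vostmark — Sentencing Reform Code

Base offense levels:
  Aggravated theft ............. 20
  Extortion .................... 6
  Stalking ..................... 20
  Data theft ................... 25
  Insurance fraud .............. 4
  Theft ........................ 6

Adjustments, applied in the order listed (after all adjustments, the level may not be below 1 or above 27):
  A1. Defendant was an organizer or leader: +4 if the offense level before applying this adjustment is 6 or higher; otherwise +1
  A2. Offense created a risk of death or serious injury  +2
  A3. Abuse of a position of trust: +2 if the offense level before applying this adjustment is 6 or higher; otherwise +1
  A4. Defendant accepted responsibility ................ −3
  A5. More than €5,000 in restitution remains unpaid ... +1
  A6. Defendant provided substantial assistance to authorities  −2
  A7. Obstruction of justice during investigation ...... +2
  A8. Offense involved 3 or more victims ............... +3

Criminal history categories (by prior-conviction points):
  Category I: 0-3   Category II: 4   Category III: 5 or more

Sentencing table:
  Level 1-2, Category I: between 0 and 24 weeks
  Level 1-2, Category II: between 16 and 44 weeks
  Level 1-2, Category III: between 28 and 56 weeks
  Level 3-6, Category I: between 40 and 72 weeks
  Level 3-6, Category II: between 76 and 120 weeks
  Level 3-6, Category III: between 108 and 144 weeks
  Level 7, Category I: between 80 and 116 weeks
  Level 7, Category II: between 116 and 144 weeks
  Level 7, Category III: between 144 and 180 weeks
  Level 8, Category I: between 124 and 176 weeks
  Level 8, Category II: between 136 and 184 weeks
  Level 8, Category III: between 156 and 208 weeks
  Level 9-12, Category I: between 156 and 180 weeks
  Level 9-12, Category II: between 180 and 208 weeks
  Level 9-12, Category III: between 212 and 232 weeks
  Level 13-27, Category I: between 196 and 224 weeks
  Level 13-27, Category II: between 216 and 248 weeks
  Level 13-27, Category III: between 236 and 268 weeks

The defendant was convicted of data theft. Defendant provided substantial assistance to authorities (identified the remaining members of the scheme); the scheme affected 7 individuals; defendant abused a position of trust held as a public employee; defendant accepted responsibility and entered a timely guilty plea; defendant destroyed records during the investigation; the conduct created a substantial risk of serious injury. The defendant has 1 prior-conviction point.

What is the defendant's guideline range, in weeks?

Base offense level for data theft: 25.
A2 applies: 25 + 2 = 27.
A3 applies (level before this adjustment is 27 ≥ 6, so +2): 27 + 2 = 29.
A4 applies: 29 − 3 = 26.
A5 does not apply.
A6 applies: 26 − 2 = 24.
A7 applies: 24 + 2 = 26.
A8 applies: 26 + 3 = 29.
Level 29 exceeds the maximum of 27; capped at 27.
Final offense level: 27.
Criminal history: 1 prior point → Category I (0-3).
Level 27 falls in the 13-27 band.
Grid: Level 13-27 × Category I = 196-224 weeks.

196-224 weeks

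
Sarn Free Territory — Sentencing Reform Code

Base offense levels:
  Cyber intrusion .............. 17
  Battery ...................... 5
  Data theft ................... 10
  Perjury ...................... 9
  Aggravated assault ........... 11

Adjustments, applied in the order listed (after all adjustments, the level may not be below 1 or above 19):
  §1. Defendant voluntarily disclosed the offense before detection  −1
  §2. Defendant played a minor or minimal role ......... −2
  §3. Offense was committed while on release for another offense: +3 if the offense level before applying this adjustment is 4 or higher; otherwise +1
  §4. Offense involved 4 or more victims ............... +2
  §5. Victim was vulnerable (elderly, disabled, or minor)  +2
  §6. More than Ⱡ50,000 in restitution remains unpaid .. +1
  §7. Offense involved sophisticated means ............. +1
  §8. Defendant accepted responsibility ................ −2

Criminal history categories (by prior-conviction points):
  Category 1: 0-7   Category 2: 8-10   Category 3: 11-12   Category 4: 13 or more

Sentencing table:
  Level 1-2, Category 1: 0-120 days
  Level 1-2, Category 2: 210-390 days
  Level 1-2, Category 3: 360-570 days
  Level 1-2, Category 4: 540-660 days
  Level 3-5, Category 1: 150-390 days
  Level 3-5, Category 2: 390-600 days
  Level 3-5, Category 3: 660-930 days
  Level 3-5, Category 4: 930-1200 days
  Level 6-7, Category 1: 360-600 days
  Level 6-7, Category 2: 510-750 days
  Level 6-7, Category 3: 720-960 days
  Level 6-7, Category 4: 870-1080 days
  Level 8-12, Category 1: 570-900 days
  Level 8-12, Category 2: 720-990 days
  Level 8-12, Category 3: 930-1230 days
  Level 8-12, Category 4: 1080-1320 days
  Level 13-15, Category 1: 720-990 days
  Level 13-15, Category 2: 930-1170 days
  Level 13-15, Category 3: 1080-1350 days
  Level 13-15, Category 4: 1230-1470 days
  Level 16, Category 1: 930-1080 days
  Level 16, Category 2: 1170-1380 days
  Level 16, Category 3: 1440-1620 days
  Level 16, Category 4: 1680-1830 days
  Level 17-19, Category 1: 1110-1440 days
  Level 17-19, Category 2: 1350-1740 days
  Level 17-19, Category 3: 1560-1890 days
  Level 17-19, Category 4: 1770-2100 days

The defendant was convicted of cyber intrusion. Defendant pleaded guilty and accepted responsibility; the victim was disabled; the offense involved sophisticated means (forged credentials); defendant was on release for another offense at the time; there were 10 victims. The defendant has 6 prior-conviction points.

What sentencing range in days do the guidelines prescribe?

Base offense level for cyber intrusion: 17.
§1 does not apply.
§2 does not apply.
§3 applies (level before this adjustment is 17 ≥ 4, so +3): 17 + 3 = 20.
§4 applies: 20 + 2 = 22.
§5 applies: 22 + 2 = 24.
§7 applies: 24 + 1 = 25.
§8 applies: 25 − 2 = 23.
Level 23 exceeds the maximum of 19; capped at 19.
Final offense level: 19.
Criminal history: 6 prior points → Category 1 (0-7).
Level 19 falls in the 17-19 band.
Grid: Level 17-19 × Category 1 = 1110-1440 days.

1110-1440 days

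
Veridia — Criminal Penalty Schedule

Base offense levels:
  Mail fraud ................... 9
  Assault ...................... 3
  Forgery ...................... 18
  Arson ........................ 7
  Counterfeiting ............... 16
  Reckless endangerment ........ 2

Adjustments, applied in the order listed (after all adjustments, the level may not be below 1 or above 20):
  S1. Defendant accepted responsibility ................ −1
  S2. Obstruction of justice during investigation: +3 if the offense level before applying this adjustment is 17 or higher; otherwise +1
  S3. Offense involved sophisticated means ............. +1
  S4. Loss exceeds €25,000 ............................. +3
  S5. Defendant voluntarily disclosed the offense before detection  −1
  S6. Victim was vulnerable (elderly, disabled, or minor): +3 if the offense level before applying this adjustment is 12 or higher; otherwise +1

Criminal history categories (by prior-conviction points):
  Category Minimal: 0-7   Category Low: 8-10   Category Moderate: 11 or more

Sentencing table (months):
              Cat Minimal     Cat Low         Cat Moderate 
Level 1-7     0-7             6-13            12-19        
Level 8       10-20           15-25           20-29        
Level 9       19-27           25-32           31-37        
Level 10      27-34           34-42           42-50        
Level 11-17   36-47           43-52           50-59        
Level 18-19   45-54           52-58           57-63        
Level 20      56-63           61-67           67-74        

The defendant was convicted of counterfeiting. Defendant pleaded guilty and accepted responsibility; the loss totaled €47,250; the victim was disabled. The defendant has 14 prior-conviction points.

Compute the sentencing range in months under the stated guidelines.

Base offense level for counterfeiting: 16.
S1 applies: 16 − 1 = 15.
S4 applies: 15 + 3 = 18.
S6 applies (level before this adjustment is 18 ≥ 12, so +3): 18 + 3 = 21.
Level 21 exceeds the maximum of 20; capped at 20.
Final offense level: 20.
Criminal history: 14 prior points → Category Moderate (11+).
Level 20 falls in the 20 band.
Grid: Level 20 × Category Moderate = 67-74 months.

67-74 months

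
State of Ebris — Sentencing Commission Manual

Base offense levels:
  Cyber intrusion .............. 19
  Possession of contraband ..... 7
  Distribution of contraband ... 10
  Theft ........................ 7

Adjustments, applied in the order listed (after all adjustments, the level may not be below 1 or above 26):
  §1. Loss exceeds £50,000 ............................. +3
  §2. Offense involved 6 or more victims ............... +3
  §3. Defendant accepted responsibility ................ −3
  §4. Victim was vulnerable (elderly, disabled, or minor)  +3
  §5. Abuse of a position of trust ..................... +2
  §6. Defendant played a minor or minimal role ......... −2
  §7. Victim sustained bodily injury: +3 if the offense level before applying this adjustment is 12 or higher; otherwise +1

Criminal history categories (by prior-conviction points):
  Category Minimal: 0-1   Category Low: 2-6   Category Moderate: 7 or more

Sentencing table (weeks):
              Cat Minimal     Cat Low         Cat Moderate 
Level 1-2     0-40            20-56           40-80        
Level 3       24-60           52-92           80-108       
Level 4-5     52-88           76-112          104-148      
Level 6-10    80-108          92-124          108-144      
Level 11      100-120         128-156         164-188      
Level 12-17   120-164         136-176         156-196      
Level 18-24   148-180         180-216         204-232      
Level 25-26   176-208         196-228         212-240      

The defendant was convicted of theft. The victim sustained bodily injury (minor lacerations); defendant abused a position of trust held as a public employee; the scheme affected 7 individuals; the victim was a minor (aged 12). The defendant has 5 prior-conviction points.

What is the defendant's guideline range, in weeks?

180-216 weeks

Base offense level for theft: 7.
§2 applies: 7 + 3 = 10.
§4 applies: 10 + 3 = 13.
§5 applies: 13 + 2 = 15.
§7 applies (level before this adjustment is 15 ≥ 12, so +3): 15 + 3 = 18.
Final offense level: 18.
Criminal history: 5 prior points → Category Low (2-6).
Level 18 falls in the 18-24 band.
Grid: Level 18-24 × Category Low = 180-216 weeks.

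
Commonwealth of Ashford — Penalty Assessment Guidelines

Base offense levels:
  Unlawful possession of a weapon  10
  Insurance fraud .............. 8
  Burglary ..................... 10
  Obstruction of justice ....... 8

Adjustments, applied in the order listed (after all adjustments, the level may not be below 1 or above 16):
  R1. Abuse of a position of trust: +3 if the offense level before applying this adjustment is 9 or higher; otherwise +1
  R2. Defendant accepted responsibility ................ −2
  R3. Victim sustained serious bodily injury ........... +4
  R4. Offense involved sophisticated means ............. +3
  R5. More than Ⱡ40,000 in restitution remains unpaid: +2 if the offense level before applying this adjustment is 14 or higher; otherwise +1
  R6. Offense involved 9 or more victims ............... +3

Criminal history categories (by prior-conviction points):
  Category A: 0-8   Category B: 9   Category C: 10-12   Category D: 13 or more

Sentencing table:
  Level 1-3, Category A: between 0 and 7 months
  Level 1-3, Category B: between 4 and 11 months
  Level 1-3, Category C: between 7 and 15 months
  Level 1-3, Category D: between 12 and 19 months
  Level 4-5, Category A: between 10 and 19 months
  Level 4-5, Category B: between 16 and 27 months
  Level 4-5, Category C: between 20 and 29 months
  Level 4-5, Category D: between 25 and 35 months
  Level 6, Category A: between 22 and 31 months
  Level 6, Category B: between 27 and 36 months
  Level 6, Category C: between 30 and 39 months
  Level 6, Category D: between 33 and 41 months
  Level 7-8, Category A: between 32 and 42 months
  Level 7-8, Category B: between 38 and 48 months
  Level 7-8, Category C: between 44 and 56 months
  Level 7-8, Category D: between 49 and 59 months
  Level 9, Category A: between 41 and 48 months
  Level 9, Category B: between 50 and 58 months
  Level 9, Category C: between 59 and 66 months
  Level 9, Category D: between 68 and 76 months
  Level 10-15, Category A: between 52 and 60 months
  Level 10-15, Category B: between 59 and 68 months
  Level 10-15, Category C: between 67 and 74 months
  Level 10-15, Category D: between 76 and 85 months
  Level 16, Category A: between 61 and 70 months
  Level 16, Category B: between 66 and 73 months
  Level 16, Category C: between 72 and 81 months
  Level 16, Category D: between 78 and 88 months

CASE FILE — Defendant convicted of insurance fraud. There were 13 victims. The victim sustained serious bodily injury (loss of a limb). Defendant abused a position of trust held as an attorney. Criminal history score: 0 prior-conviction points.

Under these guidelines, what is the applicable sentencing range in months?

61-70 months

Base offense level for insurance fraud: 8.
R1 applies (level before this adjustment is 8 < 9, so +1): 8 + 1 = 9.
R2 does not apply.
R3 applies: 9 + 4 = 13.
R4 does not apply.
R6 applies: 13 + 3 = 16.
Final offense level: 16.
Criminal history: 0 prior points → Category A (0-8).
Level 16 falls in the 16 band.
Grid: Level 16 × Category A = 61-70 months.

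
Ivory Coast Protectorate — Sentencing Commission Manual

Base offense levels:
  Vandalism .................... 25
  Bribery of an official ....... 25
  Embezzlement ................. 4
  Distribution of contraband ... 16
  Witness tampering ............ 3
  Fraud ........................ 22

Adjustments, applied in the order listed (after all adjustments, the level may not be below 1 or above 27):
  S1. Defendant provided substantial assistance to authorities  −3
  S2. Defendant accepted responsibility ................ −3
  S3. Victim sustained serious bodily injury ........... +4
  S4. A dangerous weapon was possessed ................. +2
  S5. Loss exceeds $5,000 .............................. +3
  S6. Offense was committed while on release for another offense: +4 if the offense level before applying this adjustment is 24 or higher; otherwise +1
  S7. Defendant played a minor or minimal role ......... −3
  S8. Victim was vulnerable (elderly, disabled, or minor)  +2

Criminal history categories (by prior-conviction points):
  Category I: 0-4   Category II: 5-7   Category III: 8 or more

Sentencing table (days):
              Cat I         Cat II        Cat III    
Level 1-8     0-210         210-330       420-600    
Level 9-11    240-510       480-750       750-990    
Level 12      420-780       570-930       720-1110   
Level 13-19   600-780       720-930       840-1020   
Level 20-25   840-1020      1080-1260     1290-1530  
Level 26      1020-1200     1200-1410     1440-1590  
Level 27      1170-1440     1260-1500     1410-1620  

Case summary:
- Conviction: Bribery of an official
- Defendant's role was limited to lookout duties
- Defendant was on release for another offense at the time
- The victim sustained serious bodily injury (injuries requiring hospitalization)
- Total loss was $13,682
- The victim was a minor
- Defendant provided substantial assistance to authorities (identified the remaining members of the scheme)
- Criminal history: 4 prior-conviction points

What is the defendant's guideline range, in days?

Base offense level for bribery of an official: 25.
S1 applies: 25 − 3 = 22.
S2 does not apply.
S3 applies: 22 + 4 = 26.
S5 applies: 26 + 3 = 29.
S6 applies (level before this adjustment is 29 ≥ 24, so +4): 29 + 4 = 33.
S7 applies: 33 − 3 = 30.
S8 applies: 30 + 2 = 32.
Level 32 exceeds the maximum of 27; capped at 27.
Final offense level: 27.
Criminal history: 4 prior points → Category I (0-4).
Level 27 falls in the 27 band.
Grid: Level 27 × Category I = 1170-1440 days.

1170-1440 days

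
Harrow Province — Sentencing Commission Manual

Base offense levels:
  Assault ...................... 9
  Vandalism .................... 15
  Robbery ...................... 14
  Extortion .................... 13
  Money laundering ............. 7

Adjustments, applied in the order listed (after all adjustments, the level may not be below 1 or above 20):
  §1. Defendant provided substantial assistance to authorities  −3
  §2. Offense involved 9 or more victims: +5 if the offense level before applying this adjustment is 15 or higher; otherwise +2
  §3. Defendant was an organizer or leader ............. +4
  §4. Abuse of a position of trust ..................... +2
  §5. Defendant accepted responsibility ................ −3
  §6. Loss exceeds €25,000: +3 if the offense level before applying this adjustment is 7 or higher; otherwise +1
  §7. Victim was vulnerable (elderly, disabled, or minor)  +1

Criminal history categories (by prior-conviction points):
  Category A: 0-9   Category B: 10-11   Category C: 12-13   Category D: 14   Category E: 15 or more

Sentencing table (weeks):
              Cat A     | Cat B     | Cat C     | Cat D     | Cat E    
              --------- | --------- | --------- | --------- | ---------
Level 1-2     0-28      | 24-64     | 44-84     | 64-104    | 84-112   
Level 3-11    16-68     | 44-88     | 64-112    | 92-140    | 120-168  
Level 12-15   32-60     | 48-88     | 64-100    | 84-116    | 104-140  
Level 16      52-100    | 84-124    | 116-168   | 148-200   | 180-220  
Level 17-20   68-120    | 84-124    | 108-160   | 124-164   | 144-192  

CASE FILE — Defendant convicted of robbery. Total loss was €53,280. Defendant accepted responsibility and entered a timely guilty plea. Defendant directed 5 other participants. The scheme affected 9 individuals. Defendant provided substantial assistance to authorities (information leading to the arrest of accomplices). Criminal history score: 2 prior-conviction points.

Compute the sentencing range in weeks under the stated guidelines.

68-120 weeks

Base offense level for robbery: 14.
§1 applies: 14 − 3 = 11.
§2 applies (level before this adjustment is 11 < 15, so +2): 11 + 2 = 13.
§3 applies: 13 + 4 = 17.
§4 does not apply.
§5 applies: 17 − 3 = 14.
§6 applies (level before this adjustment is 14 ≥ 7, so +3): 14 + 3 = 17.
Final offense level: 17.
Criminal history: 2 prior points → Category A (0-9).
Level 17 falls in the 17-20 band.
Grid: Level 17-20 × Category A = 68-120 weeks.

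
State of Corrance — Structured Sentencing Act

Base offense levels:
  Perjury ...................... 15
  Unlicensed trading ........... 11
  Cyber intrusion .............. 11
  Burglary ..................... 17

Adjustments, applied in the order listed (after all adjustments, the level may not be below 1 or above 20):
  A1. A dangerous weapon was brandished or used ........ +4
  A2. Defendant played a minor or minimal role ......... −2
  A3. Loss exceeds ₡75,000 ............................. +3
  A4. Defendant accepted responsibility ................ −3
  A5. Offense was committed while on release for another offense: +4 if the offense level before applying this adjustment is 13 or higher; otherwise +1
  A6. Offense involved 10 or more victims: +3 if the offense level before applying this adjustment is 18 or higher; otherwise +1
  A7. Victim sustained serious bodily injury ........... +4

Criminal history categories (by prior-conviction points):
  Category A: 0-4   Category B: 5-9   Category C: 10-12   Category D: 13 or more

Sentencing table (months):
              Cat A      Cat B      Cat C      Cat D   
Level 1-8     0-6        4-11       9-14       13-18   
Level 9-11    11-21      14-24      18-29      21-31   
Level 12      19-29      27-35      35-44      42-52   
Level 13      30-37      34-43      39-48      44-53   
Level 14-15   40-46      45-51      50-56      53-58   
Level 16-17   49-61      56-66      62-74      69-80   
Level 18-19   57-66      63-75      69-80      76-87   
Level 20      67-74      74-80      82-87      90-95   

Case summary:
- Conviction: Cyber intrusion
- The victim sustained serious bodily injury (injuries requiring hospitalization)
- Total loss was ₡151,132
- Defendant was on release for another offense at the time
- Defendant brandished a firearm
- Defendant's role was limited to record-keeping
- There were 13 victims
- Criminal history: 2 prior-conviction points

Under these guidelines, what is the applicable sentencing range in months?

67-74 months

Base offense level for cyber intrusion: 11.
A1 applies: 11 + 4 = 15.
A2 applies: 15 − 2 = 13.
A3 applies: 13 + 3 = 16.
A4 does not apply.
A5 applies (level before this adjustment is 16 ≥ 13, so +4): 16 + 4 = 20.
A6 applies (level before this adjustment is 20 ≥ 18, so +3): 20 + 3 = 23.
A7 applies: 23 + 4 = 27.
Level 27 exceeds the maximum of 20; capped at 20.
Final offense level: 20.
Criminal history: 2 prior points → Category A (0-4).
Level 20 falls in the 20 band.
Grid: Level 20 × Category A = 67-74 months.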